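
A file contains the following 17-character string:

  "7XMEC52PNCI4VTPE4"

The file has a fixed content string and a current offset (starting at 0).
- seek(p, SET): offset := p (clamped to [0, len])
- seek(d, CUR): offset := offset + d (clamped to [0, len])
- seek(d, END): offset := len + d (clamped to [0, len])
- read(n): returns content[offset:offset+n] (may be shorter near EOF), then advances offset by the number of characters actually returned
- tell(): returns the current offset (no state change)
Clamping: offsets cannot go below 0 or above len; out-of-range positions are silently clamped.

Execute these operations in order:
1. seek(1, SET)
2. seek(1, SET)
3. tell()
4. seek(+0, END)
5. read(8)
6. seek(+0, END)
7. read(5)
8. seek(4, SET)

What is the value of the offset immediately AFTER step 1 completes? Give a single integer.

Answer: 1

Derivation:
After 1 (seek(1, SET)): offset=1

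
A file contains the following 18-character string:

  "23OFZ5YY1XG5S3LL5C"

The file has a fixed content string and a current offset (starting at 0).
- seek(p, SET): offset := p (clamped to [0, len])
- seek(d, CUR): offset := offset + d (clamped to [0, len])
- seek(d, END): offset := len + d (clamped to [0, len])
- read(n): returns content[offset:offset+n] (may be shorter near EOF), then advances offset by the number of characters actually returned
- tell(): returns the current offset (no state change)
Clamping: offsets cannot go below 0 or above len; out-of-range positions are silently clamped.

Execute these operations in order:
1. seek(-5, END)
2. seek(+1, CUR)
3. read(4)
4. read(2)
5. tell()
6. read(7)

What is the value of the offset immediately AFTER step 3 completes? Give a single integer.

After 1 (seek(-5, END)): offset=13
After 2 (seek(+1, CUR)): offset=14
After 3 (read(4)): returned 'LL5C', offset=18

Answer: 18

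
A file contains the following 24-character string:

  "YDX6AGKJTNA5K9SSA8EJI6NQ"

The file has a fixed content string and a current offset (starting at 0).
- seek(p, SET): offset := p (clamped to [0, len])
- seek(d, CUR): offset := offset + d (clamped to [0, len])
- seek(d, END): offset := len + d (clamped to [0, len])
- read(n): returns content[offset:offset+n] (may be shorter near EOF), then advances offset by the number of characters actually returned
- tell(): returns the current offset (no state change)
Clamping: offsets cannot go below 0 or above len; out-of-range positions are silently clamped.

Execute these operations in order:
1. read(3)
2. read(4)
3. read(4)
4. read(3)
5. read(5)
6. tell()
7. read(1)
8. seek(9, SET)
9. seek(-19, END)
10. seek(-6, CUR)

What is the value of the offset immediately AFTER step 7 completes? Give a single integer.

After 1 (read(3)): returned 'YDX', offset=3
After 2 (read(4)): returned '6AGK', offset=7
After 3 (read(4)): returned 'JTNA', offset=11
After 4 (read(3)): returned '5K9', offset=14
After 5 (read(5)): returned 'SSA8E', offset=19
After 6 (tell()): offset=19
After 7 (read(1)): returned 'J', offset=20

Answer: 20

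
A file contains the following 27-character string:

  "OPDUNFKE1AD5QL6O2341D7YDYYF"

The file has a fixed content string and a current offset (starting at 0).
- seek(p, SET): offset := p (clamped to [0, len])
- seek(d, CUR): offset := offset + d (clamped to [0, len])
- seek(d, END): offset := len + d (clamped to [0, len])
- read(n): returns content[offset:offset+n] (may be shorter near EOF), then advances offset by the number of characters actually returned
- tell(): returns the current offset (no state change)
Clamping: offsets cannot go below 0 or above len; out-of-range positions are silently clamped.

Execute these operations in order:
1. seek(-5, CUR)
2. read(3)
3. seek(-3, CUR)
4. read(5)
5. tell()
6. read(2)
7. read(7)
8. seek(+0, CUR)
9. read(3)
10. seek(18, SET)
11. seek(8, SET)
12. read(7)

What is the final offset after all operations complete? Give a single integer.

After 1 (seek(-5, CUR)): offset=0
After 2 (read(3)): returned 'OPD', offset=3
After 3 (seek(-3, CUR)): offset=0
After 4 (read(5)): returned 'OPDUN', offset=5
After 5 (tell()): offset=5
After 6 (read(2)): returned 'FK', offset=7
After 7 (read(7)): returned 'E1AD5QL', offset=14
After 8 (seek(+0, CUR)): offset=14
After 9 (read(3)): returned '6O2', offset=17
After 10 (seek(18, SET)): offset=18
After 11 (seek(8, SET)): offset=8
After 12 (read(7)): returned '1AD5QL6', offset=15

Answer: 15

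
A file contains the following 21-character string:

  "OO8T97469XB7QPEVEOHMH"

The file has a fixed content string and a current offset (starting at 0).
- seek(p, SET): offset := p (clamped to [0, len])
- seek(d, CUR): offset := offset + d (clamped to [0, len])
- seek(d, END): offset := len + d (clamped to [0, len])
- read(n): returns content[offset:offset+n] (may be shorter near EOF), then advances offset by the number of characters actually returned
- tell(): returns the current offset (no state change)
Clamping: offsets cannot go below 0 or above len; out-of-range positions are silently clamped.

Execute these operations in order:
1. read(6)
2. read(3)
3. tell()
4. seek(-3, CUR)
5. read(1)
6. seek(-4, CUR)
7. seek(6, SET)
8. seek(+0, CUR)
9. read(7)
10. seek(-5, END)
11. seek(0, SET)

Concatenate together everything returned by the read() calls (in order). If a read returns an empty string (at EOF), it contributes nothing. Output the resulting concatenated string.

After 1 (read(6)): returned 'OO8T97', offset=6
After 2 (read(3)): returned '469', offset=9
After 3 (tell()): offset=9
After 4 (seek(-3, CUR)): offset=6
After 5 (read(1)): returned '4', offset=7
After 6 (seek(-4, CUR)): offset=3
After 7 (seek(6, SET)): offset=6
After 8 (seek(+0, CUR)): offset=6
After 9 (read(7)): returned '469XB7Q', offset=13
After 10 (seek(-5, END)): offset=16
After 11 (seek(0, SET)): offset=0

Answer: OO8T974694469XB7Q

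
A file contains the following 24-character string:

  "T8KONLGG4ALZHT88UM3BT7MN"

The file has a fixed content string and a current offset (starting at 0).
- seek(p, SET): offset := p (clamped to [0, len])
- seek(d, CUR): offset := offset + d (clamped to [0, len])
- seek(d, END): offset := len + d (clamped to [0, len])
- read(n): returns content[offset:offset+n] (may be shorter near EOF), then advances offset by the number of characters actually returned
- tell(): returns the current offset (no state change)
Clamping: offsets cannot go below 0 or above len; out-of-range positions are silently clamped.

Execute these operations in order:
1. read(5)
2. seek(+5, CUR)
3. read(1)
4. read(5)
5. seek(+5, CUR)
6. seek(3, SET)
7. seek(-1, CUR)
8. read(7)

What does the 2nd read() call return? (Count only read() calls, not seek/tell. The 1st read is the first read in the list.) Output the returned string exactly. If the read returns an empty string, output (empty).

Answer: L

Derivation:
After 1 (read(5)): returned 'T8KON', offset=5
After 2 (seek(+5, CUR)): offset=10
After 3 (read(1)): returned 'L', offset=11
After 4 (read(5)): returned 'ZHT88', offset=16
After 5 (seek(+5, CUR)): offset=21
After 6 (seek(3, SET)): offset=3
After 7 (seek(-1, CUR)): offset=2
After 8 (read(7)): returned 'KONLGG4', offset=9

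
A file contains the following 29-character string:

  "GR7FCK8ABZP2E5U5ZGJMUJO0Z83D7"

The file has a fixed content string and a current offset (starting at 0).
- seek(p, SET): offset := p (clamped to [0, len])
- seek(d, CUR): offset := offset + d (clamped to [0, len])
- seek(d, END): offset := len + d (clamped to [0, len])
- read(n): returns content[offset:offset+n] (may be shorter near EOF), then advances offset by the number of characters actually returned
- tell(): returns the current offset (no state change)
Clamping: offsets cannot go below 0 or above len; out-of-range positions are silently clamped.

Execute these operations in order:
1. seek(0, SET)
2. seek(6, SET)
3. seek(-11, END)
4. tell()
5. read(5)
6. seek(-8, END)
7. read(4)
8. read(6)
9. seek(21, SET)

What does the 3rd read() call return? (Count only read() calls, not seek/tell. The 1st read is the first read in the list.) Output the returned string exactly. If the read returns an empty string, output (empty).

After 1 (seek(0, SET)): offset=0
After 2 (seek(6, SET)): offset=6
After 3 (seek(-11, END)): offset=18
After 4 (tell()): offset=18
After 5 (read(5)): returned 'JMUJO', offset=23
After 6 (seek(-8, END)): offset=21
After 7 (read(4)): returned 'JO0Z', offset=25
After 8 (read(6)): returned '83D7', offset=29
After 9 (seek(21, SET)): offset=21

Answer: 83D7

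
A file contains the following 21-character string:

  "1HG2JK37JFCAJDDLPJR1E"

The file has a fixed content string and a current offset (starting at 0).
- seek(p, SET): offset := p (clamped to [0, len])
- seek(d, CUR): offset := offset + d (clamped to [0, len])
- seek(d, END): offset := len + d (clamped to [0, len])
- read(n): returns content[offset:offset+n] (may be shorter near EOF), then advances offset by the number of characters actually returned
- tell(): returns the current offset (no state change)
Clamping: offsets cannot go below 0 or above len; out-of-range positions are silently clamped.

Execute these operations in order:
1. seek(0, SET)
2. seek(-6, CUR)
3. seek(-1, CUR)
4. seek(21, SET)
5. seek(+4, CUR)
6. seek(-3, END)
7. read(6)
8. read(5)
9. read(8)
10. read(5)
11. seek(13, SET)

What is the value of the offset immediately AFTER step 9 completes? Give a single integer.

Answer: 21

Derivation:
After 1 (seek(0, SET)): offset=0
After 2 (seek(-6, CUR)): offset=0
After 3 (seek(-1, CUR)): offset=0
After 4 (seek(21, SET)): offset=21
After 5 (seek(+4, CUR)): offset=21
After 6 (seek(-3, END)): offset=18
After 7 (read(6)): returned 'R1E', offset=21
After 8 (read(5)): returned '', offset=21
After 9 (read(8)): returned '', offset=21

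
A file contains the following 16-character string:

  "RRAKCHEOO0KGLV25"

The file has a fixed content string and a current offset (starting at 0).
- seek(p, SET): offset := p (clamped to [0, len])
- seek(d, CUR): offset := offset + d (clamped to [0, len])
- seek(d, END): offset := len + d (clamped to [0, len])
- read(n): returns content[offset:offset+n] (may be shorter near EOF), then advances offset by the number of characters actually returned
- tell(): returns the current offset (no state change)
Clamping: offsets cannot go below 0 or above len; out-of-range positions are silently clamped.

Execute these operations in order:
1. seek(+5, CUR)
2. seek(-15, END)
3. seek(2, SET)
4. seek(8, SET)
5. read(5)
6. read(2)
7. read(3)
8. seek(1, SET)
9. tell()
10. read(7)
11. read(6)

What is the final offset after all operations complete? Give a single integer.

After 1 (seek(+5, CUR)): offset=5
After 2 (seek(-15, END)): offset=1
After 3 (seek(2, SET)): offset=2
After 4 (seek(8, SET)): offset=8
After 5 (read(5)): returned 'O0KGL', offset=13
After 6 (read(2)): returned 'V2', offset=15
After 7 (read(3)): returned '5', offset=16
After 8 (seek(1, SET)): offset=1
After 9 (tell()): offset=1
After 10 (read(7)): returned 'RAKCHEO', offset=8
After 11 (read(6)): returned 'O0KGLV', offset=14

Answer: 14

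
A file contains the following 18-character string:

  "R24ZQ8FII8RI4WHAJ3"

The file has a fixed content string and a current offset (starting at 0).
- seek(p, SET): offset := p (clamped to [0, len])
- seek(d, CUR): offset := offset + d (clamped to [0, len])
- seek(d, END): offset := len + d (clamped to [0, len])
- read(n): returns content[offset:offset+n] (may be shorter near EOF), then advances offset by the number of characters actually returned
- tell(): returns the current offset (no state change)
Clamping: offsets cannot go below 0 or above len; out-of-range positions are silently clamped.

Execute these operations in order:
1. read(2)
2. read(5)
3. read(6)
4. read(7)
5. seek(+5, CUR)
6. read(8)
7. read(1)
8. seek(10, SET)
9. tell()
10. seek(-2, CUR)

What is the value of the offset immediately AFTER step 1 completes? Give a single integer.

Answer: 2

Derivation:
After 1 (read(2)): returned 'R2', offset=2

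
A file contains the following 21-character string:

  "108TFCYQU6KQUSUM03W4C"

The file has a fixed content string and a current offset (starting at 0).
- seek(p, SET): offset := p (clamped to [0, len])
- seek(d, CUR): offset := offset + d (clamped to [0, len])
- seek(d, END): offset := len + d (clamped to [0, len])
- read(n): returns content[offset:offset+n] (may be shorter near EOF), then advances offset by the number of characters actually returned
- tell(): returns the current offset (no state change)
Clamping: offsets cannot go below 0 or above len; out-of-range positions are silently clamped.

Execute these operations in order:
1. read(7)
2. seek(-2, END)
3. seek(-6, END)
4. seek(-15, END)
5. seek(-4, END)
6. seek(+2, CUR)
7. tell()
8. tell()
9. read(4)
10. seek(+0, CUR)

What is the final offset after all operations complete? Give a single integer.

Answer: 21

Derivation:
After 1 (read(7)): returned '108TFCY', offset=7
After 2 (seek(-2, END)): offset=19
After 3 (seek(-6, END)): offset=15
After 4 (seek(-15, END)): offset=6
After 5 (seek(-4, END)): offset=17
After 6 (seek(+2, CUR)): offset=19
After 7 (tell()): offset=19
After 8 (tell()): offset=19
After 9 (read(4)): returned '4C', offset=21
After 10 (seek(+0, CUR)): offset=21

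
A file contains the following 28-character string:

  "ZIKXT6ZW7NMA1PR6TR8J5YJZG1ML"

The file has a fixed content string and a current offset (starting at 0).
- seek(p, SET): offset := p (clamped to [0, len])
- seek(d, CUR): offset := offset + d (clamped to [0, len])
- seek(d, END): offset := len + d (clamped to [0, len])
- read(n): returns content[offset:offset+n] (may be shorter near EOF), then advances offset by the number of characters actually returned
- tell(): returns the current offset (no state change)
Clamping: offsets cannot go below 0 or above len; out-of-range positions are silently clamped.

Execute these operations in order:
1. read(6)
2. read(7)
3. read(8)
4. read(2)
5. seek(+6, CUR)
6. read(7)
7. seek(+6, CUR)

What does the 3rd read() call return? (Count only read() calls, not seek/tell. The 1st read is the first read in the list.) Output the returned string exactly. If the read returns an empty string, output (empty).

Answer: PR6TR8J5

Derivation:
After 1 (read(6)): returned 'ZIKXT6', offset=6
After 2 (read(7)): returned 'ZW7NMA1', offset=13
After 3 (read(8)): returned 'PR6TR8J5', offset=21
After 4 (read(2)): returned 'YJ', offset=23
After 5 (seek(+6, CUR)): offset=28
After 6 (read(7)): returned '', offset=28
After 7 (seek(+6, CUR)): offset=28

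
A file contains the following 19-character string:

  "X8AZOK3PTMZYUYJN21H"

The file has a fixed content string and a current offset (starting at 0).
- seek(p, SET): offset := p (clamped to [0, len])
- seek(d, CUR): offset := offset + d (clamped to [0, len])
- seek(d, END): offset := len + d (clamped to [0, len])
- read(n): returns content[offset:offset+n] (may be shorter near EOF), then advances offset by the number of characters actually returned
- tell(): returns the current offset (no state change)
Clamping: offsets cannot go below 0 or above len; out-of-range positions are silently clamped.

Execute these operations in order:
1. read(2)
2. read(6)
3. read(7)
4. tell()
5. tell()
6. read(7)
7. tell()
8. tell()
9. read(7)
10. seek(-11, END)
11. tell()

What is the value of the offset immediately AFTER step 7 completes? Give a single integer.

After 1 (read(2)): returned 'X8', offset=2
After 2 (read(6)): returned 'AZOK3P', offset=8
After 3 (read(7)): returned 'TMZYUYJ', offset=15
After 4 (tell()): offset=15
After 5 (tell()): offset=15
After 6 (read(7)): returned 'N21H', offset=19
After 7 (tell()): offset=19

Answer: 19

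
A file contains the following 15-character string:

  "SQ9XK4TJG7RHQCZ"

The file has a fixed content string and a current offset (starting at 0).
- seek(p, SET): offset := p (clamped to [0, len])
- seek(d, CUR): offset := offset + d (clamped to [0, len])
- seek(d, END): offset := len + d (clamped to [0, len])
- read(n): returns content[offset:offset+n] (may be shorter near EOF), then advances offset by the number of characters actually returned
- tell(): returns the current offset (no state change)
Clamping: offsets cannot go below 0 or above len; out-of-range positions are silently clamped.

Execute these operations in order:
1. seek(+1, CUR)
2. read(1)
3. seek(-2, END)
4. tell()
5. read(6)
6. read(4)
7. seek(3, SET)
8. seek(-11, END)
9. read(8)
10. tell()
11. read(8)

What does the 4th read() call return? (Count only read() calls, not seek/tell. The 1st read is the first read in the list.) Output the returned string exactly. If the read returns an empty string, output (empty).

After 1 (seek(+1, CUR)): offset=1
After 2 (read(1)): returned 'Q', offset=2
After 3 (seek(-2, END)): offset=13
After 4 (tell()): offset=13
After 5 (read(6)): returned 'CZ', offset=15
After 6 (read(4)): returned '', offset=15
After 7 (seek(3, SET)): offset=3
After 8 (seek(-11, END)): offset=4
After 9 (read(8)): returned 'K4TJG7RH', offset=12
After 10 (tell()): offset=12
After 11 (read(8)): returned 'QCZ', offset=15

Answer: K4TJG7RH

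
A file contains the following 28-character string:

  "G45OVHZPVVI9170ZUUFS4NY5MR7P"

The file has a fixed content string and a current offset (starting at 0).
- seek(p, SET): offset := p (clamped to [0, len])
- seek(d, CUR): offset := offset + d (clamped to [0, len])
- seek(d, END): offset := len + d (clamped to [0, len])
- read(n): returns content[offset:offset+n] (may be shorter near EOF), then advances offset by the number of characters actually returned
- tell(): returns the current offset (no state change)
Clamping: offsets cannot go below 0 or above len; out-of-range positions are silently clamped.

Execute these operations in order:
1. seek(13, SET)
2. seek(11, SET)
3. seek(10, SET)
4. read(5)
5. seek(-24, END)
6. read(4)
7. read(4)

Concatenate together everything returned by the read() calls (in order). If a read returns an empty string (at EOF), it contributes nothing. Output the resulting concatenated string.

After 1 (seek(13, SET)): offset=13
After 2 (seek(11, SET)): offset=11
After 3 (seek(10, SET)): offset=10
After 4 (read(5)): returned 'I9170', offset=15
After 5 (seek(-24, END)): offset=4
After 6 (read(4)): returned 'VHZP', offset=8
After 7 (read(4)): returned 'VVI9', offset=12

Answer: I9170VHZPVVI9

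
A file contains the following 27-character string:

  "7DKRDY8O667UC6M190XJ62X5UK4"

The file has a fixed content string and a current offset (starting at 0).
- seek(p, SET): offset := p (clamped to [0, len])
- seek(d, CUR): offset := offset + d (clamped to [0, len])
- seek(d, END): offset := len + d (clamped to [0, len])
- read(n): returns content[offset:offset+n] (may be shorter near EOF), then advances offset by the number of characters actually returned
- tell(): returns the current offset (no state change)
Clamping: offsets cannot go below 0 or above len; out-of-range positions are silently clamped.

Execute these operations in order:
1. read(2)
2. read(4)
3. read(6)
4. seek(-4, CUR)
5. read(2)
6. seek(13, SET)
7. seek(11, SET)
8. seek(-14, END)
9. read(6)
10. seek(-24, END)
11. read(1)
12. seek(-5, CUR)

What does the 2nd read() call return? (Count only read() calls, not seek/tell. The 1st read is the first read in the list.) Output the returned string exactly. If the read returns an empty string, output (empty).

Answer: KRDY

Derivation:
After 1 (read(2)): returned '7D', offset=2
After 2 (read(4)): returned 'KRDY', offset=6
After 3 (read(6)): returned '8O667U', offset=12
After 4 (seek(-4, CUR)): offset=8
After 5 (read(2)): returned '66', offset=10
After 6 (seek(13, SET)): offset=13
After 7 (seek(11, SET)): offset=11
After 8 (seek(-14, END)): offset=13
After 9 (read(6)): returned '6M190X', offset=19
After 10 (seek(-24, END)): offset=3
After 11 (read(1)): returned 'R', offset=4
After 12 (seek(-5, CUR)): offset=0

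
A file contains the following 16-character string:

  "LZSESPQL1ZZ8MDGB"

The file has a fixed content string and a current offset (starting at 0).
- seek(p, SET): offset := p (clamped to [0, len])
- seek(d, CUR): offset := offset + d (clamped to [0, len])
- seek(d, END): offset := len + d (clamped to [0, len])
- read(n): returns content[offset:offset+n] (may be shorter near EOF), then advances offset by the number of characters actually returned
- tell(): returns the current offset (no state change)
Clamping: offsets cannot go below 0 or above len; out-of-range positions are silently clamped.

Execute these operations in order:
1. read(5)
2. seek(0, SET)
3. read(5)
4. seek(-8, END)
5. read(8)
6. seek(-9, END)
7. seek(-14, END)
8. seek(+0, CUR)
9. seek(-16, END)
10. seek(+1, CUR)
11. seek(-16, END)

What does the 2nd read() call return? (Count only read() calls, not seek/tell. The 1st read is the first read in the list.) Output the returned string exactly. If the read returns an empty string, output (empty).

After 1 (read(5)): returned 'LZSES', offset=5
After 2 (seek(0, SET)): offset=0
After 3 (read(5)): returned 'LZSES', offset=5
After 4 (seek(-8, END)): offset=8
After 5 (read(8)): returned '1ZZ8MDGB', offset=16
After 6 (seek(-9, END)): offset=7
After 7 (seek(-14, END)): offset=2
After 8 (seek(+0, CUR)): offset=2
After 9 (seek(-16, END)): offset=0
After 10 (seek(+1, CUR)): offset=1
After 11 (seek(-16, END)): offset=0

Answer: LZSES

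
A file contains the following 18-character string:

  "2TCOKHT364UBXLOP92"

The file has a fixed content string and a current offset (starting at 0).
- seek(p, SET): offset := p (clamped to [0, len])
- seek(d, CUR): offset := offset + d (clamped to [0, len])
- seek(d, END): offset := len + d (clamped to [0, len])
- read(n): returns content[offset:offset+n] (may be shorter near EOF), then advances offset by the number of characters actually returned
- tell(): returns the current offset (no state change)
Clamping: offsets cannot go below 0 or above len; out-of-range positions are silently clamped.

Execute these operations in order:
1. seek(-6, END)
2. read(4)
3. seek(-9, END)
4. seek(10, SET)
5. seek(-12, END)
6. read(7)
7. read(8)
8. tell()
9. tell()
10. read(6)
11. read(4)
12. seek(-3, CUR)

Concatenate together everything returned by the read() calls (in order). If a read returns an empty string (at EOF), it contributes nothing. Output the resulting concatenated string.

After 1 (seek(-6, END)): offset=12
After 2 (read(4)): returned 'XLOP', offset=16
After 3 (seek(-9, END)): offset=9
After 4 (seek(10, SET)): offset=10
After 5 (seek(-12, END)): offset=6
After 6 (read(7)): returned 'T364UBX', offset=13
After 7 (read(8)): returned 'LOP92', offset=18
After 8 (tell()): offset=18
After 9 (tell()): offset=18
After 10 (read(6)): returned '', offset=18
After 11 (read(4)): returned '', offset=18
After 12 (seek(-3, CUR)): offset=15

Answer: XLOPT364UBXLOP92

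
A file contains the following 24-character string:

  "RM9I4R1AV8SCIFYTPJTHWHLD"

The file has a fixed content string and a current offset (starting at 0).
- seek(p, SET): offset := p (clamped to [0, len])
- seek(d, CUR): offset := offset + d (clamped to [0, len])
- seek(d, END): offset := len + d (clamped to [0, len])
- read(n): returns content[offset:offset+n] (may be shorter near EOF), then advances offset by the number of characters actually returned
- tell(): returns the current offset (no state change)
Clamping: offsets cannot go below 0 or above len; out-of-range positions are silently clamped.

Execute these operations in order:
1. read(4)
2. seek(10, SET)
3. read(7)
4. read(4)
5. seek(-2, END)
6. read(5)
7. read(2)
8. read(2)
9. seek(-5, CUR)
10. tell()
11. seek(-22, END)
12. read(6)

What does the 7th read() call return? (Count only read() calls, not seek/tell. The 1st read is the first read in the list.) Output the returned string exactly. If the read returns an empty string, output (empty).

Answer: 9I4R1A

Derivation:
After 1 (read(4)): returned 'RM9I', offset=4
After 2 (seek(10, SET)): offset=10
After 3 (read(7)): returned 'SCIFYTP', offset=17
After 4 (read(4)): returned 'JTHW', offset=21
After 5 (seek(-2, END)): offset=22
After 6 (read(5)): returned 'LD', offset=24
After 7 (read(2)): returned '', offset=24
After 8 (read(2)): returned '', offset=24
After 9 (seek(-5, CUR)): offset=19
After 10 (tell()): offset=19
After 11 (seek(-22, END)): offset=2
After 12 (read(6)): returned '9I4R1A', offset=8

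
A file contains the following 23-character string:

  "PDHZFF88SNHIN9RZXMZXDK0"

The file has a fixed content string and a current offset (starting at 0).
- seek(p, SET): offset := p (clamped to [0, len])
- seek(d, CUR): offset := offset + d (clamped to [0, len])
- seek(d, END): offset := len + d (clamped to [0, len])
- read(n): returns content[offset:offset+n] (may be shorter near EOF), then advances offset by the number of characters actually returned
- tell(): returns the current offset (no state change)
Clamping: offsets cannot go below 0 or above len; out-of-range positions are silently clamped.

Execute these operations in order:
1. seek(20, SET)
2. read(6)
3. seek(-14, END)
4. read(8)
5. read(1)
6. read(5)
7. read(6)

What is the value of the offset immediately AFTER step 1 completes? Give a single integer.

After 1 (seek(20, SET)): offset=20

Answer: 20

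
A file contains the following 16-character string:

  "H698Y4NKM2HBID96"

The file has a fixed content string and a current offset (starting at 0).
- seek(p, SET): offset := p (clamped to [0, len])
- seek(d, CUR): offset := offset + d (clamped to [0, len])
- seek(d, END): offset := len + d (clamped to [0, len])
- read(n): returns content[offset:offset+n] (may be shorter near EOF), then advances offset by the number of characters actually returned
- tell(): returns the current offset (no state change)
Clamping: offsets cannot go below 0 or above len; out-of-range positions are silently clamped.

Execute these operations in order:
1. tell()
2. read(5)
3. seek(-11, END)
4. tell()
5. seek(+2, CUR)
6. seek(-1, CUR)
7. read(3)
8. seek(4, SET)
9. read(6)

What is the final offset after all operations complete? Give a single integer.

After 1 (tell()): offset=0
After 2 (read(5)): returned 'H698Y', offset=5
After 3 (seek(-11, END)): offset=5
After 4 (tell()): offset=5
After 5 (seek(+2, CUR)): offset=7
After 6 (seek(-1, CUR)): offset=6
After 7 (read(3)): returned 'NKM', offset=9
After 8 (seek(4, SET)): offset=4
After 9 (read(6)): returned 'Y4NKM2', offset=10

Answer: 10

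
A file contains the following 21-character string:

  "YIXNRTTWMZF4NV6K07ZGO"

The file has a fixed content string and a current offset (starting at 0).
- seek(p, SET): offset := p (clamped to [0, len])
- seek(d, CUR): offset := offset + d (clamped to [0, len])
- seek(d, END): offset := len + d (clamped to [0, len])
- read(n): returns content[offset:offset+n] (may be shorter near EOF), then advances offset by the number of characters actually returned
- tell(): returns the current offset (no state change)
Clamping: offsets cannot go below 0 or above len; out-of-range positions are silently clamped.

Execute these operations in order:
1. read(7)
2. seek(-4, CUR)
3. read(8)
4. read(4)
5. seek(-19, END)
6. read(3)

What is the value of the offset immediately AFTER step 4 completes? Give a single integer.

After 1 (read(7)): returned 'YIXNRTT', offset=7
After 2 (seek(-4, CUR)): offset=3
After 3 (read(8)): returned 'NRTTWMZF', offset=11
After 4 (read(4)): returned '4NV6', offset=15

Answer: 15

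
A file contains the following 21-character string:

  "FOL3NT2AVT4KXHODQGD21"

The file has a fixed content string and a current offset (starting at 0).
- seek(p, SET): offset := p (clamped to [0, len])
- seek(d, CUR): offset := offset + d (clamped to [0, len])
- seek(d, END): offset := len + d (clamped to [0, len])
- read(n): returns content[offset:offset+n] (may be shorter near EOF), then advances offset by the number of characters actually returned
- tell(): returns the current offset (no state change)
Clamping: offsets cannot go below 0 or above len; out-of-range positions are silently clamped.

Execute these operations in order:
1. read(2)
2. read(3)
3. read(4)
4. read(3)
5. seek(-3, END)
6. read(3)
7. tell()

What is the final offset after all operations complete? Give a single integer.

Answer: 21

Derivation:
After 1 (read(2)): returned 'FO', offset=2
After 2 (read(3)): returned 'L3N', offset=5
After 3 (read(4)): returned 'T2AV', offset=9
After 4 (read(3)): returned 'T4K', offset=12
After 5 (seek(-3, END)): offset=18
After 6 (read(3)): returned 'D21', offset=21
After 7 (tell()): offset=21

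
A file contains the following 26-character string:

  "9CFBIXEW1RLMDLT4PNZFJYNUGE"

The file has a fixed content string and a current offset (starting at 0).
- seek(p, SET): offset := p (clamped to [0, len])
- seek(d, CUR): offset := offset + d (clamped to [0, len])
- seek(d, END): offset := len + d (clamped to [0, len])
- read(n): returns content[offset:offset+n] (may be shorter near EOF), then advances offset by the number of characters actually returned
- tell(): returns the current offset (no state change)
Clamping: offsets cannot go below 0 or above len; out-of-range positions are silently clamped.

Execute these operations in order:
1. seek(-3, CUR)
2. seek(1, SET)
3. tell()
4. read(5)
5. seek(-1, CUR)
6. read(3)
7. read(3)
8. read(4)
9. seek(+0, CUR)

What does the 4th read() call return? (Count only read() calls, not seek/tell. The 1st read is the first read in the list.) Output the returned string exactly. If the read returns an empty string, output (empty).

Answer: MDLT

Derivation:
After 1 (seek(-3, CUR)): offset=0
After 2 (seek(1, SET)): offset=1
After 3 (tell()): offset=1
After 4 (read(5)): returned 'CFBIX', offset=6
After 5 (seek(-1, CUR)): offset=5
After 6 (read(3)): returned 'XEW', offset=8
After 7 (read(3)): returned '1RL', offset=11
After 8 (read(4)): returned 'MDLT', offset=15
After 9 (seek(+0, CUR)): offset=15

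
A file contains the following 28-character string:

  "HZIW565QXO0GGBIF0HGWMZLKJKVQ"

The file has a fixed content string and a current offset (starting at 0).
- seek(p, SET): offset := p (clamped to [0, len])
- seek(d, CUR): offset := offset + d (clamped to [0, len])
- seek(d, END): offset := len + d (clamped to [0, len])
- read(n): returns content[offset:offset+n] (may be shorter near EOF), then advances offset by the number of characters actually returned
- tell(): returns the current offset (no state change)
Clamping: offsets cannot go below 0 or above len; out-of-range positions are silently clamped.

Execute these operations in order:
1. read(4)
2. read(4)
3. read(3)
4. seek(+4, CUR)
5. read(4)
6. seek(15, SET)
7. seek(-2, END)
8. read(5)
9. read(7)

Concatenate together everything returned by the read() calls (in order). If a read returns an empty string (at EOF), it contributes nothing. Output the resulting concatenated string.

After 1 (read(4)): returned 'HZIW', offset=4
After 2 (read(4)): returned '565Q', offset=8
After 3 (read(3)): returned 'XO0', offset=11
After 4 (seek(+4, CUR)): offset=15
After 5 (read(4)): returned 'F0HG', offset=19
After 6 (seek(15, SET)): offset=15
After 7 (seek(-2, END)): offset=26
After 8 (read(5)): returned 'VQ', offset=28
After 9 (read(7)): returned '', offset=28

Answer: HZIW565QXO0F0HGVQ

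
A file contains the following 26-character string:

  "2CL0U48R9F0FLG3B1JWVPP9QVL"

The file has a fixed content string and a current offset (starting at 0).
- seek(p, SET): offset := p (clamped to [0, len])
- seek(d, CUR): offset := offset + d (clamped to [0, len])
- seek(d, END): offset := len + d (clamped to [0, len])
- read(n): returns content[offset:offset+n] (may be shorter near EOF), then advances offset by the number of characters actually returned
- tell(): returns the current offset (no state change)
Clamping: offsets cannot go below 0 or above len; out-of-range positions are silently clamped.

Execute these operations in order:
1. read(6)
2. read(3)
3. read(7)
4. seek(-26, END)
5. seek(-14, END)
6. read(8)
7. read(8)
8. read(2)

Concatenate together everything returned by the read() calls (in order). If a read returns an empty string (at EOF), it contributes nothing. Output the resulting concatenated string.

Answer: 2CL0U48R9F0FLG3BLG3B1JWVPP9QVL

Derivation:
After 1 (read(6)): returned '2CL0U4', offset=6
After 2 (read(3)): returned '8R9', offset=9
After 3 (read(7)): returned 'F0FLG3B', offset=16
After 4 (seek(-26, END)): offset=0
After 5 (seek(-14, END)): offset=12
After 6 (read(8)): returned 'LG3B1JWV', offset=20
After 7 (read(8)): returned 'PP9QVL', offset=26
After 8 (read(2)): returned '', offset=26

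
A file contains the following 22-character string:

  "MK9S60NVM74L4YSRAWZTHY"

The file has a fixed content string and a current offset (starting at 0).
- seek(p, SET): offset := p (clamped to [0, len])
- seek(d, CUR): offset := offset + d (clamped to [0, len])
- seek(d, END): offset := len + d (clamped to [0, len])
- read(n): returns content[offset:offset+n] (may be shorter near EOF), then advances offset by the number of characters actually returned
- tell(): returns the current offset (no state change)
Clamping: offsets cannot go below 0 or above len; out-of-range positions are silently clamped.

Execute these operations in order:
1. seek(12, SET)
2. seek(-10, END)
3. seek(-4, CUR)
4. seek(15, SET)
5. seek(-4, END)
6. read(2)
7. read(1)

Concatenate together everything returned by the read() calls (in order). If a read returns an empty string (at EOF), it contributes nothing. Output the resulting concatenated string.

After 1 (seek(12, SET)): offset=12
After 2 (seek(-10, END)): offset=12
After 3 (seek(-4, CUR)): offset=8
After 4 (seek(15, SET)): offset=15
After 5 (seek(-4, END)): offset=18
After 6 (read(2)): returned 'ZT', offset=20
After 7 (read(1)): returned 'H', offset=21

Answer: ZTH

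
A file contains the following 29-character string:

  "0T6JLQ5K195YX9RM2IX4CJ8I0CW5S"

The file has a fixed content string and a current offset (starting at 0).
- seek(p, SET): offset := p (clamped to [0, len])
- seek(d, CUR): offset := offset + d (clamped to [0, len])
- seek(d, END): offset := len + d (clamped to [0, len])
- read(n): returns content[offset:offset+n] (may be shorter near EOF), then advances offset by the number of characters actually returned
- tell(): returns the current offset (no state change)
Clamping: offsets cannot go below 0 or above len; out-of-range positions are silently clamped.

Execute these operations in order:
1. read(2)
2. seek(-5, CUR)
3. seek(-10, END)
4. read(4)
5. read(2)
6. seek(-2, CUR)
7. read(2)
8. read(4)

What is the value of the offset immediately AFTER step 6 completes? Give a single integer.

Answer: 23

Derivation:
After 1 (read(2)): returned '0T', offset=2
After 2 (seek(-5, CUR)): offset=0
After 3 (seek(-10, END)): offset=19
After 4 (read(4)): returned '4CJ8', offset=23
After 5 (read(2)): returned 'I0', offset=25
After 6 (seek(-2, CUR)): offset=23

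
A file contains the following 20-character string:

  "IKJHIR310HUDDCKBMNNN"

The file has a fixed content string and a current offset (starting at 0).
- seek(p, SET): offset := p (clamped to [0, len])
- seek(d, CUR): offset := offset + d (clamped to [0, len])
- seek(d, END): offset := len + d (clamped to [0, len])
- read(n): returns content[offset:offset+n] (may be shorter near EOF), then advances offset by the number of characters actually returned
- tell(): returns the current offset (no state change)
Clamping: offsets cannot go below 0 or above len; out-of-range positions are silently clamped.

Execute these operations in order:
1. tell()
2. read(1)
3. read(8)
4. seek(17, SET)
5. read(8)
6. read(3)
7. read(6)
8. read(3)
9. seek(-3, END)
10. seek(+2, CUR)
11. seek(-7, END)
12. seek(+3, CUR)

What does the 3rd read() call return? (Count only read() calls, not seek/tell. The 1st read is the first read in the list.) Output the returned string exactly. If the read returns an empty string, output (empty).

After 1 (tell()): offset=0
After 2 (read(1)): returned 'I', offset=1
After 3 (read(8)): returned 'KJHIR310', offset=9
After 4 (seek(17, SET)): offset=17
After 5 (read(8)): returned 'NNN', offset=20
After 6 (read(3)): returned '', offset=20
After 7 (read(6)): returned '', offset=20
After 8 (read(3)): returned '', offset=20
After 9 (seek(-3, END)): offset=17
After 10 (seek(+2, CUR)): offset=19
After 11 (seek(-7, END)): offset=13
After 12 (seek(+3, CUR)): offset=16

Answer: NNN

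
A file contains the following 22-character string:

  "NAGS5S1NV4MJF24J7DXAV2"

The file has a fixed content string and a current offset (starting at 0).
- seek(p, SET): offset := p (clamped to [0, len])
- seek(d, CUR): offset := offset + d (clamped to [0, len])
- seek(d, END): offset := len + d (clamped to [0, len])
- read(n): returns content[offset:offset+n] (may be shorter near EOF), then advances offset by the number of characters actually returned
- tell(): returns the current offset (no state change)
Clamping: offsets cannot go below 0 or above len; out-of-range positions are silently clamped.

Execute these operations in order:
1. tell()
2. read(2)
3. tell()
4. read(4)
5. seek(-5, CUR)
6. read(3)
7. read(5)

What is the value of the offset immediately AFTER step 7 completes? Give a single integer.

Answer: 9

Derivation:
After 1 (tell()): offset=0
After 2 (read(2)): returned 'NA', offset=2
After 3 (tell()): offset=2
After 4 (read(4)): returned 'GS5S', offset=6
After 5 (seek(-5, CUR)): offset=1
After 6 (read(3)): returned 'AGS', offset=4
After 7 (read(5)): returned '5S1NV', offset=9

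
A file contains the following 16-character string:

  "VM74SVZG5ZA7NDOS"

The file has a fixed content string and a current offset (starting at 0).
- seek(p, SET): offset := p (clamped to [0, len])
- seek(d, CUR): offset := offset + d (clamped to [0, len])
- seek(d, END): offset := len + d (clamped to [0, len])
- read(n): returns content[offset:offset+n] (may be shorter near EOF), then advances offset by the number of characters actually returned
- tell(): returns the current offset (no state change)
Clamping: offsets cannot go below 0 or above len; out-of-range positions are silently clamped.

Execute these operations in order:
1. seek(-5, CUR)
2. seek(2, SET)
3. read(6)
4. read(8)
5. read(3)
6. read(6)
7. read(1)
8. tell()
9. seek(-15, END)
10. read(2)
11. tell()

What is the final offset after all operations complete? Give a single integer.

After 1 (seek(-5, CUR)): offset=0
After 2 (seek(2, SET)): offset=2
After 3 (read(6)): returned '74SVZG', offset=8
After 4 (read(8)): returned '5ZA7NDOS', offset=16
After 5 (read(3)): returned '', offset=16
After 6 (read(6)): returned '', offset=16
After 7 (read(1)): returned '', offset=16
After 8 (tell()): offset=16
After 9 (seek(-15, END)): offset=1
After 10 (read(2)): returned 'M7', offset=3
After 11 (tell()): offset=3

Answer: 3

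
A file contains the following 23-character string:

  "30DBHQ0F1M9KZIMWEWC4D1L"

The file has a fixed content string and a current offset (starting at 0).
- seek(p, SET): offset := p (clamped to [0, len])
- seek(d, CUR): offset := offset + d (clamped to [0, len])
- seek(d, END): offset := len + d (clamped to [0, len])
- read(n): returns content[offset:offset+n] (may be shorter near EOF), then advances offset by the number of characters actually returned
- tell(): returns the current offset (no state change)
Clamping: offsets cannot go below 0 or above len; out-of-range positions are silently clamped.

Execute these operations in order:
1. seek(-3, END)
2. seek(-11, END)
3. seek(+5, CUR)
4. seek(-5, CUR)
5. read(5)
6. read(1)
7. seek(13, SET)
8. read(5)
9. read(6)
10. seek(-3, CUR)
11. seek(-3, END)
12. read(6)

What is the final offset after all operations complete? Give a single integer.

After 1 (seek(-3, END)): offset=20
After 2 (seek(-11, END)): offset=12
After 3 (seek(+5, CUR)): offset=17
After 4 (seek(-5, CUR)): offset=12
After 5 (read(5)): returned 'ZIMWE', offset=17
After 6 (read(1)): returned 'W', offset=18
After 7 (seek(13, SET)): offset=13
After 8 (read(5)): returned 'IMWEW', offset=18
After 9 (read(6)): returned 'C4D1L', offset=23
After 10 (seek(-3, CUR)): offset=20
After 11 (seek(-3, END)): offset=20
After 12 (read(6)): returned 'D1L', offset=23

Answer: 23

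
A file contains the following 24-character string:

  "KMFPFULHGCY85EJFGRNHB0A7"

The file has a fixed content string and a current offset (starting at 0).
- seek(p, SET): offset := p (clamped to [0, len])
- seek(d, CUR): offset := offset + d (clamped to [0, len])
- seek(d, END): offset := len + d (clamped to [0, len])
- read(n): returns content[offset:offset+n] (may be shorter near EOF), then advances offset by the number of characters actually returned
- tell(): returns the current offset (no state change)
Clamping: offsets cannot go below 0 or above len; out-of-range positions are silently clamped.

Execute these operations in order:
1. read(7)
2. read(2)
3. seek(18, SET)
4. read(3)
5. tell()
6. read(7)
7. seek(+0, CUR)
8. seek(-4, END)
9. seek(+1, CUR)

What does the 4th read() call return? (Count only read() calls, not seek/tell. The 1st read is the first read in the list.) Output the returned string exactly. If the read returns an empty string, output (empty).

After 1 (read(7)): returned 'KMFPFUL', offset=7
After 2 (read(2)): returned 'HG', offset=9
After 3 (seek(18, SET)): offset=18
After 4 (read(3)): returned 'NHB', offset=21
After 5 (tell()): offset=21
After 6 (read(7)): returned '0A7', offset=24
After 7 (seek(+0, CUR)): offset=24
After 8 (seek(-4, END)): offset=20
After 9 (seek(+1, CUR)): offset=21

Answer: 0A7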